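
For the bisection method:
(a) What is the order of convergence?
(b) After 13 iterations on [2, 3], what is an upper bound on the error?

(a) Bisection has linear (order 1) convergence; the error is halved each step.

(b) Error bound = (b-a)/2^n = (3 - 2)/2^{13}
    = 1/2^{13}

(a) 1 (linear); (b) error ≤ 1.22e-04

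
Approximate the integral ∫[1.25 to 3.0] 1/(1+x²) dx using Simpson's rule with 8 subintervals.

f(x) = 1/(1+x²)
a = 1.25, b = 3.0, n = 8
h = (b - a)/n = 0.218750

Simpson's rule: (h/3)[f(x₀) + 4f(x₁) + 2f(x₂) + ... + f(xₙ)]

x_0 = 1.2500, f(x_0) = 0.390244, coefficient = 1
x_1 = 1.4688, f(x_1) = 0.316734, coefficient = 4
x_2 = 1.6875, f(x_2) = 0.259898, coefficient = 2
x_3 = 1.9062, f(x_3) = 0.215806, coefficient = 4
x_4 = 2.1250, f(x_4) = 0.181303, coefficient = 2
x_5 = 2.3438, f(x_5) = 0.154008, coefficient = 4
x_6 = 2.5625, f(x_6) = 0.132163, coefficient = 2
x_7 = 2.7812, f(x_7) = 0.114477, coefficient = 4
x_8 = 3.0000, f(x_8) = 0.100000, coefficient = 1

I ≈ (0.218750/3) × 4.841074 = 0.352995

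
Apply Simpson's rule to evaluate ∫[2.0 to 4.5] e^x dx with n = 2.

f(x) = e^x
a = 2.0, b = 4.5, n = 2
h = (b - a)/n = 1.250000

Simpson's rule: (h/3)[f(x₀) + 4f(x₁) + 2f(x₂) + ... + f(xₙ)]

x_0 = 2.0000, f(x_0) = 7.389056, coefficient = 1
x_1 = 3.2500, f(x_1) = 25.790340, coefficient = 4
x_2 = 4.5000, f(x_2) = 90.017131, coefficient = 1

I ≈ (1.250000/3) × 200.567547 = 83.569811
Exact value: 82.628075
Error: 0.941736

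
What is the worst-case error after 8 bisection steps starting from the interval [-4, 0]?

Bisection error bound: |error| ≤ (b-a)/2^n
|error| ≤ (0 - (-4))/2^8 = 4/2^8
|error| ≤ 0.0156250000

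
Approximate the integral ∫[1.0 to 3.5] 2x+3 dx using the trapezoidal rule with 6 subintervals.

f(x) = 2x+3
a = 1.0, b = 3.5, n = 6
h = (b - a)/n = 0.416667

Trapezoidal rule: (h/2)[f(x₀) + 2f(x₁) + 2f(x₂) + ... + f(xₙ)]

x_0 = 1.0000, f(x_0) = 5.000000, coefficient = 1
x_1 = 1.4167, f(x_1) = 5.833333, coefficient = 2
x_2 = 1.8333, f(x_2) = 6.666667, coefficient = 2
x_3 = 2.2500, f(x_3) = 7.500000, coefficient = 2
x_4 = 2.6667, f(x_4) = 8.333333, coefficient = 2
x_5 = 3.0833, f(x_5) = 9.166667, coefficient = 2
x_6 = 3.5000, f(x_6) = 10.000000, coefficient = 1

I ≈ (0.416667/2) × 90.000000 = 18.750000
Exact value: 18.750000
Error: 0.000000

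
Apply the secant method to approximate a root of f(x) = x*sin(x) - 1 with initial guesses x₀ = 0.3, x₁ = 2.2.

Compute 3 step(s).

f(x) = x*sin(x) - 1
x₀ = 0.3, x₁ = 2.2

Secant formula: x_{n+1} = x_n - f(x_n)(x_n - x_{n-1})/(f(x_n) - f(x_{n-1}))

Iteration 1:
  f(0.300000) = -0.911344
  f(2.200000) = 0.778692
  x_2 = 2.200000 - 0.778692×(2.200000 - 0.300000)/(0.778692 - (-0.911344))
       = 1.324566
Iteration 2:
  f(2.200000) = 0.778692
  f(1.324566) = 0.284615
  x_3 = 1.324566 - 0.284615×(1.324566 - 2.200000)/(0.284615 - 0.778692)
       = 0.820270
Iteration 3:
  f(1.324566) = 0.284615
  f(0.820270) = -0.400112
  x_4 = 0.820270 - (-0.400112)×(0.820270 - 1.324566)/(-0.400112 - 0.284615)
       = 1.114949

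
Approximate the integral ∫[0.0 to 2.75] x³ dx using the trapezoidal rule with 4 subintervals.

f(x) = x³
a = 0.0, b = 2.75, n = 4
h = (b - a)/n = 0.687500

Trapezoidal rule: (h/2)[f(x₀) + 2f(x₁) + 2f(x₂) + ... + f(xₙ)]

x_0 = 0.0000, f(x_0) = 0.000000, coefficient = 1
x_1 = 0.6875, f(x_1) = 0.324951, coefficient = 2
x_2 = 1.3750, f(x_2) = 2.599609, coefficient = 2
x_3 = 2.0625, f(x_3) = 8.773682, coefficient = 2
x_4 = 2.7500, f(x_4) = 20.796875, coefficient = 1

I ≈ (0.687500/2) × 44.193359 = 15.191467
Exact value: 14.297852
Error: 0.893616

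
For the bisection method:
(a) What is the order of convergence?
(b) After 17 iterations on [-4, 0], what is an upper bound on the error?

(a) Bisection has linear (order 1) convergence; the error is halved each step.

(b) Error bound = (b-a)/2^n = (0 - (-4))/2^{17}
    = 4/2^{17}

(a) 1 (linear); (b) error ≤ 3.05e-05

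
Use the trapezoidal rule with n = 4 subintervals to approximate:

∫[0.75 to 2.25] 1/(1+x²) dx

f(x) = 1/(1+x²)
a = 0.75, b = 2.25, n = 4
h = (b - a)/n = 0.375000

Trapezoidal rule: (h/2)[f(x₀) + 2f(x₁) + 2f(x₂) + ... + f(xₙ)]

x_0 = 0.7500, f(x_0) = 0.640000, coefficient = 1
x_1 = 1.1250, f(x_1) = 0.441379, coefficient = 2
x_2 = 1.5000, f(x_2) = 0.307692, coefficient = 2
x_3 = 1.8750, f(x_3) = 0.221453, coefficient = 2
x_4 = 2.2500, f(x_4) = 0.164948, coefficient = 1

I ≈ (0.375000/2) × 2.745998 = 0.514875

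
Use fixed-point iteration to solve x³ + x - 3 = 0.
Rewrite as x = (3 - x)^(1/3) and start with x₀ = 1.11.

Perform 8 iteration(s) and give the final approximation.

Equation: x³ + x - 3 = 0
Fixed-point form: x = (3 - x)^(1/3)
x₀ = 1.11

x_1 = g(1.110000) = 1.236386
x_2 = g(1.236386) = 1.208188
x_3 = g(1.208188) = 1.214593
x_4 = g(1.214593) = 1.213144
x_5 = g(1.213144) = 1.213472
x_6 = g(1.213472) = 1.213398
x_7 = g(1.213398) = 1.213415
x_8 = g(1.213415) = 1.213411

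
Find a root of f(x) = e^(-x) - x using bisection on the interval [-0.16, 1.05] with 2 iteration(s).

f(x) = e^(-x) - x
Initial interval: [-0.16, 1.05]

Iteration 1:
  c_1 = (-0.160000 + 1.050000)/2 = 0.445000
  f(c_1) = f(0.445000) = 0.195824
  f(a) × f(c) ≥ 0, new interval: [0.445000, 1.050000]
Iteration 2:
  c_2 = (0.445000 + 1.050000)/2 = 0.747500
  f(c_2) = f(0.747500) = -0.273951
  f(a) × f(c) < 0, new interval: [0.445000, 0.747500]

After 2 iteration(s), the approximation is c_2 = 0.747500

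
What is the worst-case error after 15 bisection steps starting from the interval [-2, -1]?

Bisection error bound: |error| ≤ (b-a)/2^n
|error| ≤ (-1 - (-2))/2^15 = 1/2^15
|error| ≤ 0.0000305176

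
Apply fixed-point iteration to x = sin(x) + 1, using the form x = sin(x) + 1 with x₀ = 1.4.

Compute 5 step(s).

Equation: x = sin(x) + 1
Fixed-point form: x = sin(x) + 1
x₀ = 1.4

x_1 = g(1.400000) = 1.985450
x_2 = g(1.985450) = 1.915256
x_3 = g(1.915256) = 1.941258
x_4 = g(1.941258) = 1.932160
x_5 = g(1.932160) = 1.935415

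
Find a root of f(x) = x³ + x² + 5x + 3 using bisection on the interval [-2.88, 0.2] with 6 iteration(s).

f(x) = x³ + x² + 5x + 3
Initial interval: [-2.88, 0.2]

Iteration 1:
  c_1 = (-2.880000 + 0.200000)/2 = -1.340000
  f(c_1) = f(-1.340000) = -4.310504
  f(a) × f(c) ≥ 0, new interval: [-1.340000, 0.200000]
Iteration 2:
  c_2 = (-1.340000 + 0.200000)/2 = -0.570000
  f(c_2) = f(-0.570000) = 0.289707
  f(a) × f(c) < 0, new interval: [-1.340000, -0.570000]
Iteration 3:
  c_3 = (-1.340000 + (-0.570000))/2 = -0.955000
  f(c_3) = f(-0.955000) = -1.733959
  f(a) × f(c) ≥ 0, new interval: [-0.955000, -0.570000]
Iteration 4:
  c_4 = (-0.955000 + (-0.570000))/2 = -0.762500
  f(c_4) = f(-0.762500) = -0.674416
  f(a) × f(c) ≥ 0, new interval: [-0.762500, -0.570000]
Iteration 5:
  c_5 = (-0.762500 + (-0.570000))/2 = -0.666250
  f(c_5) = f(-0.666250) = -0.183102
  f(a) × f(c) ≥ 0, new interval: [-0.666250, -0.570000]
Iteration 6:
  c_6 = (-0.666250 + (-0.570000))/2 = -0.618125
  f(c_6) = f(-0.618125) = 0.055281
  f(a) × f(c) < 0, new interval: [-0.666250, -0.618125]

After 6 iteration(s), the approximation is c_6 = -0.618125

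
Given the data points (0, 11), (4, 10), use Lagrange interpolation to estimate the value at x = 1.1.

Lagrange interpolation formula:
P(x) = Σ yᵢ × Lᵢ(x)
where Lᵢ(x) = Π_{j≠i} (x - xⱼ)/(xᵢ - xⱼ)

L_0(1.1) = (1.1 - 4)/(0 - 4) = 0.725000
L_1(1.1) = (1.1 - 0)/(4 - 0) = 0.275000

P(1.1) = 11×L_0(1.1) + 10×L_1(1.1)
P(1.1) = 10.725000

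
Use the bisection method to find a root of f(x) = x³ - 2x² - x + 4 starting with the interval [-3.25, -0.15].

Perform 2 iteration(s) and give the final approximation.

f(x) = x³ - 2x² - x + 4
Initial interval: [-3.25, -0.15]

Iteration 1:
  c_1 = (-3.250000 + (-0.150000))/2 = -1.700000
  f(c_1) = f(-1.700000) = -4.993000
  f(a) × f(c) ≥ 0, new interval: [-1.700000, -0.150000]
Iteration 2:
  c_2 = (-1.700000 + (-0.150000))/2 = -0.925000
  f(c_2) = f(-0.925000) = 2.422297
  f(a) × f(c) < 0, new interval: [-1.700000, -0.925000]

After 2 iteration(s), the approximation is c_2 = -0.925000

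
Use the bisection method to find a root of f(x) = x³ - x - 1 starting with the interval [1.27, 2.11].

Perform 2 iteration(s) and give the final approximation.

f(x) = x³ - x - 1
Initial interval: [1.27, 2.11]

Iteration 1:
  c_1 = (1.270000 + 2.110000)/2 = 1.690000
  f(c_1) = f(1.690000) = 2.136809
  f(a) × f(c) < 0, new interval: [1.270000, 1.690000]
Iteration 2:
  c_2 = (1.270000 + 1.690000)/2 = 1.480000
  f(c_2) = f(1.480000) = 0.761792
  f(a) × f(c) < 0, new interval: [1.270000, 1.480000]

After 2 iteration(s), the approximation is c_2 = 1.480000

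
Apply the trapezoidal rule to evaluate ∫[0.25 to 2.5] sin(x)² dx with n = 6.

f(x) = sin(x)²
a = 0.25, b = 2.5, n = 6
h = (b - a)/n = 0.375000

Trapezoidal rule: (h/2)[f(x₀) + 2f(x₁) + 2f(x₂) + ... + f(xₙ)]

x_0 = 0.2500, f(x_0) = 0.061209, coefficient = 1
x_1 = 0.6250, f(x_1) = 0.342339, coefficient = 2
x_2 = 1.0000, f(x_2) = 0.708073, coefficient = 2
x_3 = 1.3750, f(x_3) = 0.962151, coefficient = 2
x_4 = 1.7500, f(x_4) = 0.968228, coefficient = 2
x_5 = 2.1250, f(x_5) = 0.723044, coefficient = 2
x_6 = 2.5000, f(x_6) = 0.358169, coefficient = 1

I ≈ (0.375000/2) × 7.827049 = 1.467572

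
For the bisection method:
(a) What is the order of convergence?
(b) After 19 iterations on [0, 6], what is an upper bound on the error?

(a) Bisection has linear (order 1) convergence; the error is halved each step.

(b) Error bound = (b-a)/2^n = (6 - 0)/2^{19}
    = 6/2^{19}

(a) 1 (linear); (b) error ≤ 1.14e-05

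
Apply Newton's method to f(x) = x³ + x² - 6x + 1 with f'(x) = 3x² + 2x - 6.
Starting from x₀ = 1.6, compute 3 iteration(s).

f(x) = x³ + x² - 6x + 1
f'(x) = 3x² + 2x - 6
x₀ = 1.6

Newton-Raphson formula: x_{n+1} = x_n - f(x_n)/f'(x_n)

Iteration 1:
  f(1.600000) = -1.944000
  f'(1.600000) = 4.880000
  x_1 = 1.600000 - (-1.944000)/4.880000 = 1.998361
Iteration 2:
  f(1.998361) = 0.983625
  f'(1.998361) = 9.977057
  x_2 = 1.998361 - 0.983625/9.977057 = 1.899772
Iteration 3:
  f(1.899772) = 0.067032
  f'(1.899772) = 8.626944
  x_3 = 1.899772 - 0.067032/8.626944 = 1.892002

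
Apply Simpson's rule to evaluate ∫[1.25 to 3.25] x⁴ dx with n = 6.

f(x) = x⁴
a = 1.25, b = 3.25, n = 6
h = (b - a)/n = 0.333333

Simpson's rule: (h/3)[f(x₀) + 4f(x₁) + 2f(x₂) + ... + f(xₙ)]

x_0 = 1.2500, f(x_0) = 2.441406, coefficient = 1
x_1 = 1.5833, f(x_1) = 6.284770, coefficient = 4
x_2 = 1.9167, f(x_2) = 13.495419, coefficient = 2
x_3 = 2.2500, f(x_3) = 25.628906, coefficient = 4
x_4 = 2.5833, f(x_4) = 44.537085, coefficient = 2
x_5 = 2.9167, f(x_5) = 72.368104, coefficient = 4
x_6 = 3.2500, f(x_6) = 111.566406, coefficient = 1

I ≈ (0.333333/3) × 647.199942 = 71.911105
Exact value: 71.907813
Error: 0.003292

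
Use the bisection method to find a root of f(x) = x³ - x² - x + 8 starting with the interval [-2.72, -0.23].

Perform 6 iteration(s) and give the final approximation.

f(x) = x³ - x² - x + 8
Initial interval: [-2.72, -0.23]

Iteration 1:
  c_1 = (-2.720000 + (-0.230000))/2 = -1.475000
  f(c_1) = f(-1.475000) = 4.090328
  f(a) × f(c) < 0, new interval: [-2.720000, -1.475000]
Iteration 2:
  c_2 = (-2.720000 + (-1.475000))/2 = -2.097500
  f(c_2) = f(-2.097500) = -3.529971
  f(a) × f(c) ≥ 0, new interval: [-2.097500, -1.475000]
Iteration 3:
  c_3 = (-2.097500 + (-1.475000))/2 = -1.786250
  f(c_3) = f(-1.786250) = 0.896193
  f(a) × f(c) < 0, new interval: [-2.097500, -1.786250]
Iteration 4:
  c_4 = (-2.097500 + (-1.786250))/2 = -1.941875
  f(c_4) = f(-1.941875) = -1.151578
  f(a) × f(c) ≥ 0, new interval: [-1.941875, -1.786250]
Iteration 5:
  c_5 = (-1.941875 + (-1.786250))/2 = -1.864063
  f(c_5) = f(-1.864063) = -0.087779
  f(a) × f(c) ≥ 0, new interval: [-1.864063, -1.786250]
Iteration 6:
  c_6 = (-1.864063 + (-1.786250))/2 = -1.825156
  f(c_6) = f(-1.825156) = 0.414009
  f(a) × f(c) < 0, new interval: [-1.864063, -1.825156]

After 6 iteration(s), the approximation is c_6 = -1.825156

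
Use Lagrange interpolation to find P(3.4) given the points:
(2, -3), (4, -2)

Lagrange interpolation formula:
P(x) = Σ yᵢ × Lᵢ(x)
where Lᵢ(x) = Π_{j≠i} (x - xⱼ)/(xᵢ - xⱼ)

L_0(3.4) = (3.4 - 4)/(2 - 4) = 0.300000
L_1(3.4) = (3.4 - 2)/(4 - 2) = 0.700000

P(3.4) = (-3)×L_0(3.4) + (-2)×L_1(3.4)
P(3.4) = -2.300000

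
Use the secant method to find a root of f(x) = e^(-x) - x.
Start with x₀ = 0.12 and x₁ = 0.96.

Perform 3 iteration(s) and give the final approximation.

f(x) = e^(-x) - x
x₀ = 0.12, x₁ = 0.96

Secant formula: x_{n+1} = x_n - f(x_n)(x_n - x_{n-1})/(f(x_n) - f(x_{n-1}))

Iteration 1:
  f(0.120000) = 0.766920
  f(0.960000) = -0.577107
  x_2 = 0.960000 - (-0.577107)×(0.960000 - 0.120000)/(-0.577107 - 0.766920)
       = 0.599315
Iteration 2:
  f(0.960000) = -0.577107
  f(0.599315) = -0.050128
  x_3 = 0.599315 - (-0.050128)×(0.599315 - 0.960000)/(-0.050128 - (-0.577107))
       = 0.565006
Iteration 3:
  f(0.599315) = -0.050128
  f(0.565006) = 0.003351
  x_4 = 0.565006 - 0.003351×(0.565006 - 0.599315)/(0.003351 - (-0.050128))
       = 0.567156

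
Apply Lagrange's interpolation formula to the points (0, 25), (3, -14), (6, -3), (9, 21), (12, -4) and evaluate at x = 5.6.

Lagrange interpolation formula:
P(x) = Σ yᵢ × Lᵢ(x)
where Lᵢ(x) = Π_{j≠i} (x - xⱼ)/(xᵢ - xⱼ)

L_0(5.6) = (5.6 - 3)/(0 - 3) × (5.6 - 6)/(0 - 6) × (5.6 - 9)/(0 - 9) × (5.6 - 12)/(0 - 12) = -0.011641
L_1(5.6) = (5.6 - 0)/(3 - 0) × (5.6 - 6)/(3 - 6) × (5.6 - 9)/(3 - 9) × (5.6 - 12)/(3 - 12) = 0.100293
L_2(5.6) = (5.6 - 0)/(6 - 0) × (5.6 - 3)/(6 - 3) × (5.6 - 9)/(6 - 9) × (5.6 - 12)/(6 - 12) = 0.977857
L_3(5.6) = (5.6 - 0)/(9 - 0) × (5.6 - 3)/(9 - 3) × (5.6 - 6)/(9 - 6) × (5.6 - 12)/(9 - 12) = -0.076695
L_4(5.6) = (5.6 - 0)/(12 - 0) × (5.6 - 3)/(12 - 3) × (5.6 - 6)/(12 - 6) × (5.6 - 9)/(12 - 9) = 0.010186

P(5.6) = 25×L_0(5.6) + (-14)×L_1(5.6) + (-3)×L_2(5.6) + 21×L_3(5.6) + (-4)×L_4(5.6)
P(5.6) = -6.280033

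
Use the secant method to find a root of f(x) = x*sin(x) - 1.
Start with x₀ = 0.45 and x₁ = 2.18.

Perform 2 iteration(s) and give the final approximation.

f(x) = x*sin(x) - 1
x₀ = 0.45, x₁ = 2.18

Secant formula: x_{n+1} = x_n - f(x_n)(x_n - x_{n-1})/(f(x_n) - f(x_{n-1}))

Iteration 1:
  f(0.450000) = -0.804266
  f(2.180000) = 0.787827
  x_2 = 2.180000 - 0.787827×(2.180000 - 0.450000)/(0.787827 - (-0.804266))
       = 1.323931
Iteration 2:
  f(2.180000) = 0.787827
  f(1.323931) = 0.283794
  x_3 = 1.323931 - 0.283794×(1.323931 - 2.180000)/(0.283794 - 0.787827)
       = 0.841924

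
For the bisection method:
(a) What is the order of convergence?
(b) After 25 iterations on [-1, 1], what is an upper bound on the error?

(a) Bisection has linear (order 1) convergence; the error is halved each step.

(b) Error bound = (b-a)/2^n = (1 - (-1))/2^{25}
    = 2/2^{25}

(a) 1 (linear); (b) error ≤ 5.96e-08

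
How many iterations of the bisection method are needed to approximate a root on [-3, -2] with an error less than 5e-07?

We need (b-a)/2^n ≤ 5e-07
(-2 - (-3))/2^n ≤ 5e-07
1/2^n ≤ 5e-07
2^n ≥ 2000000
n ≥ log₂(2000000) = 20.93
n ≥ 21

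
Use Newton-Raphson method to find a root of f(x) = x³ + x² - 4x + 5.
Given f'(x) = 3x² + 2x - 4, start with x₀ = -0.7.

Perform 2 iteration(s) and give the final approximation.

f(x) = x³ + x² - 4x + 5
f'(x) = 3x² + 2x - 4
x₀ = -0.7

Newton-Raphson formula: x_{n+1} = x_n - f(x_n)/f'(x_n)

Iteration 1:
  f(-0.700000) = 7.947000
  f'(-0.700000) = -3.930000
  x_1 = -0.700000 - 7.947000/(-3.930000) = 1.322137
Iteration 2:
  f(1.322137) = 3.770656
  f'(1.322137) = 3.888417
  x_2 = 1.322137 - 3.770656/3.888417 = 0.352422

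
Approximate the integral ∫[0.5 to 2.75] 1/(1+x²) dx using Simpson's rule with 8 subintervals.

f(x) = 1/(1+x²)
a = 0.5, b = 2.75, n = 8
h = (b - a)/n = 0.281250

Simpson's rule: (h/3)[f(x₀) + 4f(x₁) + 2f(x₂) + ... + f(xₙ)]

x_0 = 0.5000, f(x_0) = 0.800000, coefficient = 1
x_1 = 0.7812, f(x_1) = 0.620982, coefficient = 4
x_2 = 1.0625, f(x_2) = 0.469725, coefficient = 2
x_3 = 1.3438, f(x_3) = 0.356422, coefficient = 4
x_4 = 1.6250, f(x_4) = 0.274678, coefficient = 2
x_5 = 1.9062, f(x_5) = 0.215806, coefficient = 4
x_6 = 2.1875, f(x_6) = 0.172856, coefficient = 2
x_7 = 2.4688, f(x_7) = 0.140950, coefficient = 4
x_8 = 2.7500, f(x_8) = 0.116788, coefficient = 1

I ≈ (0.281250/3) × 8.087947 = 0.758245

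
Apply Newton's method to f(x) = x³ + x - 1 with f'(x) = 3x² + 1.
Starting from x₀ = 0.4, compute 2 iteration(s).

f(x) = x³ + x - 1
f'(x) = 3x² + 1
x₀ = 0.4

Newton-Raphson formula: x_{n+1} = x_n - f(x_n)/f'(x_n)

Iteration 1:
  f(0.400000) = -0.536000
  f'(0.400000) = 1.480000
  x_1 = 0.400000 - (-0.536000)/1.480000 = 0.762162
Iteration 2:
  f(0.762162) = 0.204895
  f'(0.762162) = 2.742673
  x_2 = 0.762162 - 0.204895/2.742673 = 0.687456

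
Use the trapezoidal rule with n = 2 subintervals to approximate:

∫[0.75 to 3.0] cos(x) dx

f(x) = cos(x)
a = 0.75, b = 3.0, n = 2
h = (b - a)/n = 1.125000

Trapezoidal rule: (h/2)[f(x₀) + 2f(x₁) + 2f(x₂) + ... + f(xₙ)]

x_0 = 0.7500, f(x_0) = 0.731689, coefficient = 1
x_1 = 1.8750, f(x_1) = -0.299534, coefficient = 2
x_2 = 3.0000, f(x_2) = -0.989992, coefficient = 1

I ≈ (1.125000/2) × -0.857371 = -0.482271
Exact value: -0.540519
Error: 0.058248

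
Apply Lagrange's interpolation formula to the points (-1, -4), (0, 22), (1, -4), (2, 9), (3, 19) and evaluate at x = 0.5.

Lagrange interpolation formula:
P(x) = Σ yᵢ × Lᵢ(x)
where Lᵢ(x) = Π_{j≠i} (x - xⱼ)/(xᵢ - xⱼ)

L_0(0.5) = (0.5 - 0)/(-1 - 0) × (0.5 - 1)/(-1 - 1) × (0.5 - 2)/(-1 - 2) × (0.5 - 3)/(-1 - 3) = -0.039062
L_1(0.5) = (0.5 - (-1))/(0 - (-1)) × (0.5 - 1)/(0 - 1) × (0.5 - 2)/(0 - 2) × (0.5 - 3)/(0 - 3) = 0.468750
L_2(0.5) = (0.5 - (-1))/(1 - (-1)) × (0.5 - 0)/(1 - 0) × (0.5 - 2)/(1 - 2) × (0.5 - 3)/(1 - 3) = 0.703125
L_3(0.5) = (0.5 - (-1))/(2 - (-1)) × (0.5 - 0)/(2 - 0) × (0.5 - 1)/(2 - 1) × (0.5 - 3)/(2 - 3) = -0.156250
L_4(0.5) = (0.5 - (-1))/(3 - (-1)) × (0.5 - 0)/(3 - 0) × (0.5 - 1)/(3 - 1) × (0.5 - 2)/(3 - 2) = 0.023438

P(0.5) = (-4)×L_0(0.5) + 22×L_1(0.5) + (-4)×L_2(0.5) + 9×L_3(0.5) + 19×L_4(0.5)
P(0.5) = 6.695312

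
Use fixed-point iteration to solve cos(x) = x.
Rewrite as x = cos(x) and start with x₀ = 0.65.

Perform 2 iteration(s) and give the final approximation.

Equation: cos(x) = x
Fixed-point form: x = cos(x)
x₀ = 0.65

x_1 = g(0.650000) = 0.796084
x_2 = g(0.796084) = 0.699511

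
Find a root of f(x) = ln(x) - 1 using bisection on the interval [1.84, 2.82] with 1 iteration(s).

f(x) = ln(x) - 1
Initial interval: [1.84, 2.82]

Iteration 1:
  c_1 = (1.840000 + 2.820000)/2 = 2.330000
  f(c_1) = f(2.330000) = -0.154132
  f(a) × f(c) ≥ 0, new interval: [2.330000, 2.820000]

After 1 iteration(s), the approximation is c_1 = 2.330000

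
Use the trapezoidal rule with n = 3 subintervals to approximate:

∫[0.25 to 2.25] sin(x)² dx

f(x) = sin(x)²
a = 0.25, b = 2.25, n = 3
h = (b - a)/n = 0.666667

Trapezoidal rule: (h/2)[f(x₀) + 2f(x₁) + 2f(x₂) + ... + f(xₙ)]

x_0 = 0.2500, f(x_0) = 0.061209, coefficient = 1
x_1 = 0.9167, f(x_1) = 0.629766, coefficient = 2
x_2 = 1.5833, f(x_2) = 0.999843, coefficient = 2
x_3 = 2.2500, f(x_3) = 0.605398, coefficient = 1

I ≈ (0.666667/2) × 3.925824 = 1.308608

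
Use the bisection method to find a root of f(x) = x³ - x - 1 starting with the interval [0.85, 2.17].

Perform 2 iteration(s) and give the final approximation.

f(x) = x³ - x - 1
Initial interval: [0.85, 2.17]

Iteration 1:
  c_1 = (0.850000 + 2.170000)/2 = 1.510000
  f(c_1) = f(1.510000) = 0.932951
  f(a) × f(c) < 0, new interval: [0.850000, 1.510000]
Iteration 2:
  c_2 = (0.850000 + 1.510000)/2 = 1.180000
  f(c_2) = f(1.180000) = -0.536968
  f(a) × f(c) ≥ 0, new interval: [1.180000, 1.510000]

After 2 iteration(s), the approximation is c_2 = 1.180000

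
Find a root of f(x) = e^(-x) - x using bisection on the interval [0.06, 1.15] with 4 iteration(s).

f(x) = e^(-x) - x
Initial interval: [0.06, 1.15]

Iteration 1:
  c_1 = (0.060000 + 1.150000)/2 = 0.605000
  f(c_1) = f(0.605000) = -0.058926
  f(a) × f(c) < 0, new interval: [0.060000, 0.605000]
Iteration 2:
  c_2 = (0.060000 + 0.605000)/2 = 0.332500
  f(c_2) = f(0.332500) = 0.384629
  f(a) × f(c) ≥ 0, new interval: [0.332500, 0.605000]
Iteration 3:
  c_3 = (0.332500 + 0.605000)/2 = 0.468750
  f(c_3) = f(0.468750) = 0.157034
  f(a) × f(c) ≥ 0, new interval: [0.468750, 0.605000]
Iteration 4:
  c_4 = (0.468750 + 0.605000)/2 = 0.536875
  f(c_4) = f(0.536875) = 0.047697
  f(a) × f(c) ≥ 0, new interval: [0.536875, 0.605000]

After 4 iteration(s), the approximation is c_4 = 0.536875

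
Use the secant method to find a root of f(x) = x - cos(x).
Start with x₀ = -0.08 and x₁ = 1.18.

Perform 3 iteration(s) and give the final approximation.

f(x) = x - cos(x)
x₀ = -0.08, x₁ = 1.18

Secant formula: x_{n+1} = x_n - f(x_n)(x_n - x_{n-1})/(f(x_n) - f(x_{n-1}))

Iteration 1:
  f(-0.080000) = -1.076802
  f(1.180000) = 0.799075
  x_2 = 1.180000 - 0.799075×(1.180000 - (-0.080000))/(0.799075 - (-1.076802))
       = 0.643272
Iteration 2:
  f(1.180000) = 0.799075
  f(0.643272) = -0.156865
  x_3 = 0.643272 - (-0.156865)×(0.643272 - 1.180000)/(-0.156865 - 0.799075)
       = 0.731347
Iteration 3:
  f(0.643272) = -0.156865
  f(0.731347) = -0.012929
  x_4 = 0.731347 - (-0.012929)×(0.731347 - 0.643272)/(-0.012929 - (-0.156865))
       = 0.739258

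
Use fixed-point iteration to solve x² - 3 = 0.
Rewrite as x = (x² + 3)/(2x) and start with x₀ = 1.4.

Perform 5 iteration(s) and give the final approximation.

Equation: x² - 3 = 0
Fixed-point form: x = (x² + 3)/(2x)
x₀ = 1.4

x_1 = g(1.400000) = 1.771429
x_2 = g(1.771429) = 1.732488
x_3 = g(1.732488) = 1.732051
x_4 = g(1.732051) = 1.732051
x_5 = g(1.732051) = 1.732051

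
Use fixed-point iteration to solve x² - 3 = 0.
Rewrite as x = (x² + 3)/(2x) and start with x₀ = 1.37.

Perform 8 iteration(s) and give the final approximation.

Equation: x² - 3 = 0
Fixed-point form: x = (x² + 3)/(2x)
x₀ = 1.37

x_1 = g(1.370000) = 1.779891
x_2 = g(1.779891) = 1.732694
x_3 = g(1.732694) = 1.732051
x_4 = g(1.732051) = 1.732051
x_5 = g(1.732051) = 1.732051
x_6 = g(1.732051) = 1.732051
x_7 = g(1.732051) = 1.732051
x_8 = g(1.732051) = 1.732051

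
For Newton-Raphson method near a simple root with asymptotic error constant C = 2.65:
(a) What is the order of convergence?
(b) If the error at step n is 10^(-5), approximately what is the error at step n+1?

(a) Newton-Raphson has quadratic (order 2) convergence near simple roots.
    This means |e_{n+1}| ≈ C|e_n|².

(b) With |e_n| = 10^(-5) and C = 2.65:
    |e_{n+1}| ≈ 2.65 × (10^(-5))² = 2.65 × 10^(-10)

(a) 2 (quadratic); (b) |e_{n+1}| ≈ 2.650e-10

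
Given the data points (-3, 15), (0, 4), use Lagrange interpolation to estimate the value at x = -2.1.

Lagrange interpolation formula:
P(x) = Σ yᵢ × Lᵢ(x)
where Lᵢ(x) = Π_{j≠i} (x - xⱼ)/(xᵢ - xⱼ)

L_0(-2.1) = (-2.1 - 0)/(-3 - 0) = 0.700000
L_1(-2.1) = (-2.1 - (-3))/(0 - (-3)) = 0.300000

P(-2.1) = 15×L_0(-2.1) + 4×L_1(-2.1)
P(-2.1) = 11.700000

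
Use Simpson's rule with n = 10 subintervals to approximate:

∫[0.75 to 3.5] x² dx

f(x) = x²
a = 0.75, b = 3.5, n = 10
h = (b - a)/n = 0.275000

Simpson's rule: (h/3)[f(x₀) + 4f(x₁) + 2f(x₂) + ... + f(xₙ)]

x_0 = 0.7500, f(x_0) = 0.562500, coefficient = 1
x_1 = 1.0250, f(x_1) = 1.050625, coefficient = 4
x_2 = 1.3000, f(x_2) = 1.690000, coefficient = 2
x_3 = 1.5750, f(x_3) = 2.480625, coefficient = 4
x_4 = 1.8500, f(x_4) = 3.422500, coefficient = 2
x_5 = 2.1250, f(x_5) = 4.515625, coefficient = 4
x_6 = 2.4000, f(x_6) = 5.760000, coefficient = 2
x_7 = 2.6750, f(x_7) = 7.155625, coefficient = 4
x_8 = 2.9500, f(x_8) = 8.702500, coefficient = 2
x_9 = 3.2250, f(x_9) = 10.400625, coefficient = 4
x_10 = 3.5000, f(x_10) = 12.250000, coefficient = 1

I ≈ (0.275000/3) × 154.375000 = 14.151042
Exact value: 14.151042
Error: 0.000000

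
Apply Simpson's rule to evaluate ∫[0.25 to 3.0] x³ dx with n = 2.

f(x) = x³
a = 0.25, b = 3.0, n = 2
h = (b - a)/n = 1.375000

Simpson's rule: (h/3)[f(x₀) + 4f(x₁) + 2f(x₂) + ... + f(xₙ)]

x_0 = 0.2500, f(x_0) = 0.015625, coefficient = 1
x_1 = 1.6250, f(x_1) = 4.291016, coefficient = 4
x_2 = 3.0000, f(x_2) = 27.000000, coefficient = 1

I ≈ (1.375000/3) × 44.179688 = 20.249023
Exact value: 20.249023
Error: 0.000000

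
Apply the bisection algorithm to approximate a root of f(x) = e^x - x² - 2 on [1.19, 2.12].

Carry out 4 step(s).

f(x) = e^x - x² - 2
Initial interval: [1.19, 2.12]

Iteration 1:
  c_1 = (1.190000 + 2.120000)/2 = 1.655000
  f(c_1) = f(1.655000) = 0.494055
  f(a) × f(c) < 0, new interval: [1.190000, 1.655000]
Iteration 2:
  c_2 = (1.190000 + 1.655000)/2 = 1.422500
  f(c_2) = f(1.422500) = 0.123970
  f(a) × f(c) < 0, new interval: [1.190000, 1.422500]
Iteration 3:
  c_3 = (1.190000 + 1.422500)/2 = 1.306250
  f(c_3) = f(1.306250) = -0.013987
  f(a) × f(c) ≥ 0, new interval: [1.306250, 1.422500]
Iteration 4:
  c_4 = (1.306250 + 1.422500)/2 = 1.364375
  f(c_4) = f(1.364375) = 0.051757
  f(a) × f(c) < 0, new interval: [1.306250, 1.364375]

After 4 iteration(s), the approximation is c_4 = 1.364375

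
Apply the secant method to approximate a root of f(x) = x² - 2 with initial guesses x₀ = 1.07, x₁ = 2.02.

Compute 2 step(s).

f(x) = x² - 2
x₀ = 1.07, x₁ = 2.02

Secant formula: x_{n+1} = x_n - f(x_n)(x_n - x_{n-1})/(f(x_n) - f(x_{n-1}))

Iteration 1:
  f(1.070000) = -0.855100
  f(2.020000) = 2.080400
  x_2 = 2.020000 - 2.080400×(2.020000 - 1.070000)/(2.080400 - (-0.855100))
       = 1.346731
Iteration 2:
  f(2.020000) = 2.080400
  f(1.346731) = -0.186315
  x_3 = 1.346731 - (-0.186315)×(1.346731 - 2.020000)/(-0.186315 - 2.080400)
       = 1.402071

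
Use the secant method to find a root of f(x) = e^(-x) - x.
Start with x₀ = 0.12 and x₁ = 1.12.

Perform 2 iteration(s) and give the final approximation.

f(x) = e^(-x) - x
x₀ = 0.12, x₁ = 1.12

Secant formula: x_{n+1} = x_n - f(x_n)(x_n - x_{n-1})/(f(x_n) - f(x_{n-1}))

Iteration 1:
  f(0.120000) = 0.766920
  f(1.120000) = -0.793720
  x_2 = 1.120000 - (-0.793720)×(1.120000 - 0.120000)/(-0.793720 - 0.766920)
       = 0.611414
Iteration 2:
  f(1.120000) = -0.793720
  f(0.611414) = -0.068831
  x_3 = 0.611414 - (-0.068831)×(0.611414 - 1.120000)/(-0.068831 - (-0.793720))
       = 0.563122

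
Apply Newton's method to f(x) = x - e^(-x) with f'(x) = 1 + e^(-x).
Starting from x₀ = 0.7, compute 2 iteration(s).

f(x) = x - e^(-x)
f'(x) = 1 + e^(-x)
x₀ = 0.7

Newton-Raphson formula: x_{n+1} = x_n - f(x_n)/f'(x_n)

Iteration 1:
  f(0.700000) = 0.203415
  f'(0.700000) = 1.496585
  x_1 = 0.700000 - 0.203415/1.496585 = 0.564081
Iteration 2:
  f(0.564081) = -0.004802
  f'(0.564081) = 1.568883
  x_2 = 0.564081 - (-0.004802)/1.568883 = 0.567142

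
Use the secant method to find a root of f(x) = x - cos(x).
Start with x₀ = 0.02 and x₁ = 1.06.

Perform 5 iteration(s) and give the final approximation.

f(x) = x - cos(x)
x₀ = 0.02, x₁ = 1.06

Secant formula: x_{n+1} = x_n - f(x_n)(x_n - x_{n-1})/(f(x_n) - f(x_{n-1}))

Iteration 1:
  f(0.020000) = -0.979800
  f(1.060000) = 0.571128
  x_2 = 1.060000 - 0.571128×(1.060000 - 0.020000)/(0.571128 - (-0.979800))
       = 0.677021
Iteration 2:
  f(1.060000) = 0.571128
  f(0.677021) = -0.102422
  x_3 = 0.677021 - (-0.102422)×(0.677021 - 1.060000)/(-0.102422 - 0.571128)
       = 0.735258
Iteration 3:
  f(0.677021) = -0.102422
  f(0.735258) = -0.006400
  x_4 = 0.735258 - (-0.006400)×(0.735258 - 0.677021)/(-0.006400 - (-0.102422))
       = 0.739139
Iteration 4:
  f(0.735258) = -0.006400
  f(0.739139) = 0.000091
  x_5 = 0.739139 - 0.000091×(0.739139 - 0.735258)/(0.000091 - (-0.006400))
       = 0.739085
Iteration 5:
  f(0.739139) = 0.000091
  f(0.739085) = 0.000000
  x_6 = 0.739085 - 0.000000×(0.739085 - 0.739139)/(0.000000 - 0.000091)
       = 0.739085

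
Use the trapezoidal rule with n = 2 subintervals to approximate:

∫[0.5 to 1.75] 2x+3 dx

f(x) = 2x+3
a = 0.5, b = 1.75, n = 2
h = (b - a)/n = 0.625000

Trapezoidal rule: (h/2)[f(x₀) + 2f(x₁) + 2f(x₂) + ... + f(xₙ)]

x_0 = 0.5000, f(x_0) = 4.000000, coefficient = 1
x_1 = 1.1250, f(x_1) = 5.250000, coefficient = 2
x_2 = 1.7500, f(x_2) = 6.500000, coefficient = 1

I ≈ (0.625000/2) × 21.000000 = 6.562500
Exact value: 6.562500
Error: 0.000000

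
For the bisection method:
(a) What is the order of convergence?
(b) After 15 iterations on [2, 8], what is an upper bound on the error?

(a) Bisection has linear (order 1) convergence; the error is halved each step.

(b) Error bound = (b-a)/2^n = (8 - 2)/2^{15}
    = 6/2^{15}

(a) 1 (linear); (b) error ≤ 1.83e-04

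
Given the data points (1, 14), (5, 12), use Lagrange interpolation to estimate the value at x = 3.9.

Lagrange interpolation formula:
P(x) = Σ yᵢ × Lᵢ(x)
where Lᵢ(x) = Π_{j≠i} (x - xⱼ)/(xᵢ - xⱼ)

L_0(3.9) = (3.9 - 5)/(1 - 5) = 0.275000
L_1(3.9) = (3.9 - 1)/(5 - 1) = 0.725000

P(3.9) = 14×L_0(3.9) + 12×L_1(3.9)
P(3.9) = 12.550000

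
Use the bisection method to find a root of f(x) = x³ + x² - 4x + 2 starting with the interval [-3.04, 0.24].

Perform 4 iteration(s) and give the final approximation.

f(x) = x³ + x² - 4x + 2
Initial interval: [-3.04, 0.24]

Iteration 1:
  c_1 = (-3.040000 + 0.240000)/2 = -1.400000
  f(c_1) = f(-1.400000) = 6.816000
  f(a) × f(c) < 0, new interval: [-3.040000, -1.400000]
Iteration 2:
  c_2 = (-3.040000 + (-1.400000))/2 = -2.220000
  f(c_2) = f(-2.220000) = 4.867352
  f(a) × f(c) < 0, new interval: [-3.040000, -2.220000]
Iteration 3:
  c_3 = (-3.040000 + (-2.220000))/2 = -2.630000
  f(c_3) = f(-2.630000) = 1.245453
  f(a) × f(c) < 0, new interval: [-3.040000, -2.630000]
Iteration 4:
  c_4 = (-3.040000 + (-2.630000))/2 = -2.835000
  f(c_4) = f(-2.835000) = -1.408308
  f(a) × f(c) ≥ 0, new interval: [-2.835000, -2.630000]

After 4 iteration(s), the approximation is c_4 = -2.835000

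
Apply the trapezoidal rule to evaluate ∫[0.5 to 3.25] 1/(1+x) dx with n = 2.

f(x) = 1/(1+x)
a = 0.5, b = 3.25, n = 2
h = (b - a)/n = 1.375000

Trapezoidal rule: (h/2)[f(x₀) + 2f(x₁) + 2f(x₂) + ... + f(xₙ)]

x_0 = 0.5000, f(x_0) = 0.666667, coefficient = 1
x_1 = 1.8750, f(x_1) = 0.347826, coefficient = 2
x_2 = 3.2500, f(x_2) = 0.235294, coefficient = 1

I ≈ (1.375000/2) × 1.597613 = 1.098359
Exact value: 1.041454
Error: 0.056905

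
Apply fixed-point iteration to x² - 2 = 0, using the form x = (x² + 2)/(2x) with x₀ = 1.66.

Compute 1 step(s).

Equation: x² - 2 = 0
Fixed-point form: x = (x² + 2)/(2x)
x₀ = 1.66

x_1 = g(1.660000) = 1.432410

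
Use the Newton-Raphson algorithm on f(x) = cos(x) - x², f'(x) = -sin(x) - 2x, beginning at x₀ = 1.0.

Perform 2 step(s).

f(x) = cos(x) - x²
f'(x) = -sin(x) - 2x
x₀ = 1.0

Newton-Raphson formula: x_{n+1} = x_n - f(x_n)/f'(x_n)

Iteration 1:
  f(1.000000) = -0.459698
  f'(1.000000) = -2.841471
  x_1 = 1.000000 - (-0.459698)/(-2.841471) = 0.838218
Iteration 2:
  f(0.838218) = -0.033822
  f'(0.838218) = -2.419890
  x_2 = 0.838218 - (-0.033822)/(-2.419890) = 0.824242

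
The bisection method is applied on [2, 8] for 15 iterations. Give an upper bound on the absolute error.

Bisection error bound: |error| ≤ (b-a)/2^n
|error| ≤ (8 - 2)/2^15 = 6/2^15
|error| ≤ 0.0001831055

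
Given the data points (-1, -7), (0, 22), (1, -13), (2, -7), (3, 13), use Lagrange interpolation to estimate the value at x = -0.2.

Lagrange interpolation formula:
P(x) = Σ yᵢ × Lᵢ(x)
where Lᵢ(x) = Π_{j≠i} (x - xⱼ)/(xᵢ - xⱼ)

L_0(-0.2) = (-0.2 - 0)/(-1 - 0) × (-0.2 - 1)/(-1 - 1) × (-0.2 - 2)/(-1 - 2) × (-0.2 - 3)/(-1 - 3) = 0.070400
L_1(-0.2) = (-0.2 - (-1))/(0 - (-1)) × (-0.2 - 1)/(0 - 1) × (-0.2 - 2)/(0 - 2) × (-0.2 - 3)/(0 - 3) = 1.126400
L_2(-0.2) = (-0.2 - (-1))/(1 - (-1)) × (-0.2 - 0)/(1 - 0) × (-0.2 - 2)/(1 - 2) × (-0.2 - 3)/(1 - 3) = -0.281600
L_3(-0.2) = (-0.2 - (-1))/(2 - (-1)) × (-0.2 - 0)/(2 - 0) × (-0.2 - 1)/(2 - 1) × (-0.2 - 3)/(2 - 3) = 0.102400
L_4(-0.2) = (-0.2 - (-1))/(3 - (-1)) × (-0.2 - 0)/(3 - 0) × (-0.2 - 1)/(3 - 1) × (-0.2 - 2)/(3 - 2) = -0.017600

P(-0.2) = (-7)×L_0(-0.2) + 22×L_1(-0.2) + (-13)×L_2(-0.2) + (-7)×L_3(-0.2) + 13×L_4(-0.2)
P(-0.2) = 27.003200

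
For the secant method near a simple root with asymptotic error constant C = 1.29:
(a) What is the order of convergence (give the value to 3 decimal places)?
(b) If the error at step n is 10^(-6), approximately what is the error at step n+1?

(a) Secant method has superlinear convergence with order φ = (1+√5)/2 ≈ 1.618.
    This means |e_{n+1}| ≈ C|e_n|^1.618.

(b) With |e_n| = 10^(-6) and C = 1.29:
    |e_{n+1}| ≈ 1.29 × (10^(-6))^1.618 = 1.29 × 10^(-9.71)

(a) ≈ 1.618 (golden ratio); (b) |e_{n+1}| ≈ 2.526e-10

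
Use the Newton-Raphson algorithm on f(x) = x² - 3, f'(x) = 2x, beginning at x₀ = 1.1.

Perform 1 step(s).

f(x) = x² - 3
f'(x) = 2x
x₀ = 1.1

Newton-Raphson formula: x_{n+1} = x_n - f(x_n)/f'(x_n)

Iteration 1:
  f(1.100000) = -1.790000
  f'(1.100000) = 2.200000
  x_1 = 1.100000 - (-1.790000)/2.200000 = 1.913636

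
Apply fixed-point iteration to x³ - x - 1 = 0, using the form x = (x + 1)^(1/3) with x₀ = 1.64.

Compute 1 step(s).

Equation: x³ - x - 1 = 0
Fixed-point form: x = (x + 1)^(1/3)
x₀ = 1.64

x_1 = g(1.640000) = 1.382085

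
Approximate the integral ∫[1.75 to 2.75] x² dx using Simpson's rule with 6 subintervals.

f(x) = x²
a = 1.75, b = 2.75, n = 6
h = (b - a)/n = 0.166667

Simpson's rule: (h/3)[f(x₀) + 4f(x₁) + 2f(x₂) + ... + f(xₙ)]

x_0 = 1.7500, f(x_0) = 3.062500, coefficient = 1
x_1 = 1.9167, f(x_1) = 3.673611, coefficient = 4
x_2 = 2.0833, f(x_2) = 4.340278, coefficient = 2
x_3 = 2.2500, f(x_3) = 5.062500, coefficient = 4
x_4 = 2.4167, f(x_4) = 5.840278, coefficient = 2
x_5 = 2.5833, f(x_5) = 6.673611, coefficient = 4
x_6 = 2.7500, f(x_6) = 7.562500, coefficient = 1

I ≈ (0.166667/3) × 92.625000 = 5.145833
Exact value: 5.145833
Error: 0.000000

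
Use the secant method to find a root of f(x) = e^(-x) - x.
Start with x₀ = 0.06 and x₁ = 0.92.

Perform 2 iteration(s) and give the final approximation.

f(x) = e^(-x) - x
x₀ = 0.06, x₁ = 0.92

Secant formula: x_{n+1} = x_n - f(x_n)(x_n - x_{n-1})/(f(x_n) - f(x_{n-1}))

Iteration 1:
  f(0.060000) = 0.881765
  f(0.920000) = -0.521481
  x_2 = 0.920000 - (-0.521481)×(0.920000 - 0.060000)/(-0.521481 - 0.881765)
       = 0.600403
Iteration 2:
  f(0.920000) = -0.521481
  f(0.600403) = -0.051812
  x_3 = 0.600403 - (-0.051812)×(0.600403 - 0.920000)/(-0.051812 - (-0.521481))
       = 0.565146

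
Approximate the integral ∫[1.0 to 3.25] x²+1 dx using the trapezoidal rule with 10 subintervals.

f(x) = x²+1
a = 1.0, b = 3.25, n = 10
h = (b - a)/n = 0.225000

Trapezoidal rule: (h/2)[f(x₀) + 2f(x₁) + 2f(x₂) + ... + f(xₙ)]

x_0 = 1.0000, f(x_0) = 2.000000, coefficient = 1
x_1 = 1.2250, f(x_1) = 2.500625, coefficient = 2
x_2 = 1.4500, f(x_2) = 3.102500, coefficient = 2
x_3 = 1.6750, f(x_3) = 3.805625, coefficient = 2
x_4 = 1.9000, f(x_4) = 4.610000, coefficient = 2
x_5 = 2.1250, f(x_5) = 5.515625, coefficient = 2
x_6 = 2.3500, f(x_6) = 6.522500, coefficient = 2
x_7 = 2.5750, f(x_7) = 7.630625, coefficient = 2
x_8 = 2.8000, f(x_8) = 8.840000, coefficient = 2
x_9 = 3.0250, f(x_9) = 10.150625, coefficient = 2
x_10 = 3.2500, f(x_10) = 11.562500, coefficient = 1

I ≈ (0.225000/2) × 118.918750 = 13.378359
Exact value: 13.359375
Error: 0.018984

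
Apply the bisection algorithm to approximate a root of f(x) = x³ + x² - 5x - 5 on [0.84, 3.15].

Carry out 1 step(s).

f(x) = x³ + x² - 5x - 5
Initial interval: [0.84, 3.15]

Iteration 1:
  c_1 = (0.840000 + 3.150000)/2 = 1.995000
  f(c_1) = f(1.995000) = -3.054825
  f(a) × f(c) ≥ 0, new interval: [1.995000, 3.150000]

After 1 iteration(s), the approximation is c_1 = 1.995000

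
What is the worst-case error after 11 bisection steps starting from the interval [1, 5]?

Bisection error bound: |error| ≤ (b-a)/2^n
|error| ≤ (5 - 1)/2^11 = 4/2^11
|error| ≤ 0.0019531250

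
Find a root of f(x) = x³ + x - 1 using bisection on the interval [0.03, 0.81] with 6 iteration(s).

f(x) = x³ + x - 1
Initial interval: [0.03, 0.81]

Iteration 1:
  c_1 = (0.030000 + 0.810000)/2 = 0.420000
  f(c_1) = f(0.420000) = -0.505912
  f(a) × f(c) ≥ 0, new interval: [0.420000, 0.810000]
Iteration 2:
  c_2 = (0.420000 + 0.810000)/2 = 0.615000
  f(c_2) = f(0.615000) = -0.152392
  f(a) × f(c) ≥ 0, new interval: [0.615000, 0.810000]
Iteration 3:
  c_3 = (0.615000 + 0.810000)/2 = 0.712500
  f(c_3) = f(0.712500) = 0.074205
  f(a) × f(c) < 0, new interval: [0.615000, 0.712500]
Iteration 4:
  c_4 = (0.615000 + 0.712500)/2 = 0.663750
  f(c_4) = f(0.663750) = -0.043826
  f(a) × f(c) ≥ 0, new interval: [0.663750, 0.712500]
Iteration 5:
  c_5 = (0.663750 + 0.712500)/2 = 0.688125
  f(c_5) = f(0.688125) = 0.013963
  f(a) × f(c) < 0, new interval: [0.663750, 0.688125]
Iteration 6:
  c_6 = (0.663750 + 0.688125)/2 = 0.675938
  f(c_6) = f(0.675938) = -0.015232
  f(a) × f(c) ≥ 0, new interval: [0.675938, 0.688125]

After 6 iteration(s), the approximation is c_6 = 0.675938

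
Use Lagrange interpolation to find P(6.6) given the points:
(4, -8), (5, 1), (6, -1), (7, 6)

Lagrange interpolation formula:
P(x) = Σ yᵢ × Lᵢ(x)
where Lᵢ(x) = Π_{j≠i} (x - xⱼ)/(xᵢ - xⱼ)

L_0(6.6) = (6.6 - 5)/(4 - 5) × (6.6 - 6)/(4 - 6) × (6.6 - 7)/(4 - 7) = 0.064000
L_1(6.6) = (6.6 - 4)/(5 - 4) × (6.6 - 6)/(5 - 6) × (6.6 - 7)/(5 - 7) = -0.312000
L_2(6.6) = (6.6 - 4)/(6 - 4) × (6.6 - 5)/(6 - 5) × (6.6 - 7)/(6 - 7) = 0.832000
L_3(6.6) = (6.6 - 4)/(7 - 4) × (6.6 - 5)/(7 - 5) × (6.6 - 6)/(7 - 6) = 0.416000

P(6.6) = (-8)×L_0(6.6) + 1×L_1(6.6) + (-1)×L_2(6.6) + 6×L_3(6.6)
P(6.6) = 0.840000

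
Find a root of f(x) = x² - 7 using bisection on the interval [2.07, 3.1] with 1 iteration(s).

f(x) = x² - 7
Initial interval: [2.07, 3.1]

Iteration 1:
  c_1 = (2.070000 + 3.100000)/2 = 2.585000
  f(c_1) = f(2.585000) = -0.317775
  f(a) × f(c) ≥ 0, new interval: [2.585000, 3.100000]

After 1 iteration(s), the approximation is c_1 = 2.585000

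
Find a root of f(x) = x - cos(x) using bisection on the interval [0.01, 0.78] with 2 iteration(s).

f(x) = x - cos(x)
Initial interval: [0.01, 0.78]

Iteration 1:
  c_1 = (0.010000 + 0.780000)/2 = 0.395000
  f(c_1) = f(0.395000) = -0.527997
  f(a) × f(c) ≥ 0, new interval: [0.395000, 0.780000]
Iteration 2:
  c_2 = (0.395000 + 0.780000)/2 = 0.587500
  f(c_2) = f(0.587500) = -0.244829
  f(a) × f(c) ≥ 0, new interval: [0.587500, 0.780000]

After 2 iteration(s), the approximation is c_2 = 0.587500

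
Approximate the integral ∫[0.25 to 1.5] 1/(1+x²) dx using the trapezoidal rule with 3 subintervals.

f(x) = 1/(1+x²)
a = 0.25, b = 1.5, n = 3
h = (b - a)/n = 0.416667

Trapezoidal rule: (h/2)[f(x₀) + 2f(x₁) + 2f(x₂) + ... + f(xₙ)]

x_0 = 0.2500, f(x_0) = 0.941176, coefficient = 1
x_1 = 0.6667, f(x_1) = 0.692308, coefficient = 2
x_2 = 1.0833, f(x_2) = 0.460064, coefficient = 2
x_3 = 1.5000, f(x_3) = 0.307692, coefficient = 1

I ≈ (0.416667/2) × 3.553612 = 0.740336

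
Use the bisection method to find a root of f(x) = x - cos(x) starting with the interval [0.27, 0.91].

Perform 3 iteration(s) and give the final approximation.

f(x) = x - cos(x)
Initial interval: [0.27, 0.91]

Iteration 1:
  c_1 = (0.270000 + 0.910000)/2 = 0.590000
  f(c_1) = f(0.590000) = -0.240941
  f(a) × f(c) ≥ 0, new interval: [0.590000, 0.910000]
Iteration 2:
  c_2 = (0.590000 + 0.910000)/2 = 0.750000
  f(c_2) = f(0.750000) = 0.018311
  f(a) × f(c) < 0, new interval: [0.590000, 0.750000]
Iteration 3:
  c_3 = (0.590000 + 0.750000)/2 = 0.670000
  f(c_3) = f(0.670000) = -0.113822
  f(a) × f(c) ≥ 0, new interval: [0.670000, 0.750000]

After 3 iteration(s), the approximation is c_3 = 0.670000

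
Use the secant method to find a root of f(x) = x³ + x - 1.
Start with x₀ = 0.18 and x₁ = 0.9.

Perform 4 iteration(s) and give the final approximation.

f(x) = x³ + x - 1
x₀ = 0.18, x₁ = 0.9

Secant formula: x_{n+1} = x_n - f(x_n)(x_n - x_{n-1})/(f(x_n) - f(x_{n-1}))

Iteration 1:
  f(0.180000) = -0.814168
  f(0.900000) = 0.629000
  x_2 = 0.900000 - 0.629000×(0.900000 - 0.180000)/(0.629000 - (-0.814168))
       = 0.586190
Iteration 2:
  f(0.900000) = 0.629000
  f(0.586190) = -0.212383
  x_3 = 0.586190 - (-0.212383)×(0.586190 - 0.900000)/(-0.212383 - 0.629000)
       = 0.665403
Iteration 3:
  f(0.586190) = -0.212383
  f(0.665403) = -0.039983
  x_4 = 0.665403 - (-0.039983)×(0.665403 - 0.586190)/(-0.039983 - (-0.212383))
       = 0.683774
Iteration 4:
  f(0.665403) = -0.039983
  f(0.683774) = 0.003470
  x_5 = 0.683774 - 0.003470×(0.683774 - 0.665403)/(0.003470 - (-0.039983))
       = 0.682307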